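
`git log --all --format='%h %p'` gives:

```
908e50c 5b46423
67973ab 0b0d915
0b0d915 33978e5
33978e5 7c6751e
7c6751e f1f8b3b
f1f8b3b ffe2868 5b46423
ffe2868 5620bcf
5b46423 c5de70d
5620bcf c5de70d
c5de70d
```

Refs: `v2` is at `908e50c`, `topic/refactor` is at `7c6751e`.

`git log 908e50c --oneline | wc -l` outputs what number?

3

Walking parent pointers from 908e50c: reachable set = {5b46423, 908e50c, c5de70d}.
That is 3 commits.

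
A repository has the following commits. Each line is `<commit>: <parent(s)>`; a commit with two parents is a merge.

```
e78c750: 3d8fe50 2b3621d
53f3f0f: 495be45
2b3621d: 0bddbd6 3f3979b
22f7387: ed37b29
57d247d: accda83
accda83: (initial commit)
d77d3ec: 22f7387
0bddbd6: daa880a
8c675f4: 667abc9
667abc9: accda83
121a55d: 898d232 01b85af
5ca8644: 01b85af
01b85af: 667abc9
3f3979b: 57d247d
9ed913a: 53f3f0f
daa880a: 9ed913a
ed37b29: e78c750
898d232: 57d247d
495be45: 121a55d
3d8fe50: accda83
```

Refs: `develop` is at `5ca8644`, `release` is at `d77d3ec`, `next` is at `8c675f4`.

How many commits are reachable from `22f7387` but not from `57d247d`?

15

Reachable from 22f7387: {01b85af, 0bddbd6, 121a55d, 22f7387, 2b3621d, 3d8fe50, 3f3979b, 495be45, 53f3f0f, 57d247d, 667abc9, 898d232, 9ed913a, accda83, daa880a, e78c750, ed37b29}.
Reachable from 57d247d: {57d247d, accda83}.
In 22f7387's history but not 57d247d's: {01b85af, 0bddbd6, 121a55d, 22f7387, 2b3621d, 3d8fe50, 3f3979b, 495be45, 53f3f0f, 667abc9, 898d232, 9ed913a, daa880a, e78c750, ed37b29} — 15 commits.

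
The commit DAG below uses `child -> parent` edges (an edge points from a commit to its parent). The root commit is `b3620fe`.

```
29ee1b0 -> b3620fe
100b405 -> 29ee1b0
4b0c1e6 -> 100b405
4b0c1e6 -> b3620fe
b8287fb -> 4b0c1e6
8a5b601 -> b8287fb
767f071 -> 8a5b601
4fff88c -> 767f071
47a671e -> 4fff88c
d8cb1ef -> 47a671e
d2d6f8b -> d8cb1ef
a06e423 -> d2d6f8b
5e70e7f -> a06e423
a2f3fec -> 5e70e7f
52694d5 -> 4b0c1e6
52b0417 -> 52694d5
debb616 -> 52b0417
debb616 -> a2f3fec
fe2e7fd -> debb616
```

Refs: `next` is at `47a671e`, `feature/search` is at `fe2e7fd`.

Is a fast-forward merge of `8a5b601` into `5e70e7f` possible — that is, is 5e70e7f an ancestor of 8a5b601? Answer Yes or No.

No

A fast-forward from 5e70e7f to 8a5b601 is possible iff 5e70e7f is an ancestor of 8a5b601.
Ancestors of 8a5b601: {100b405, 29ee1b0, 4b0c1e6, 8a5b601, b3620fe, b8287fb}.
5e70e7f is not among them, so fast-forward is not possible.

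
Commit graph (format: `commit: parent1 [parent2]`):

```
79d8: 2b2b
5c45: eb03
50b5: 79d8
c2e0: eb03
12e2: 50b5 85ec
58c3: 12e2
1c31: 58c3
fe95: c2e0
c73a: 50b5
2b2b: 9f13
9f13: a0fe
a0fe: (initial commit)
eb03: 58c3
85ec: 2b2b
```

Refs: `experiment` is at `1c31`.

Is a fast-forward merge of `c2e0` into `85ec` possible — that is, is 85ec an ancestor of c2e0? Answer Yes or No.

Yes

A fast-forward from 85ec to c2e0 is possible iff 85ec is an ancestor of c2e0.
Ancestors of c2e0: {12e2, 2b2b, 50b5, 58c3, 79d8, 85ec, 9f13, a0fe, c2e0, eb03}.
85ec is among them, so fast-forward is possible.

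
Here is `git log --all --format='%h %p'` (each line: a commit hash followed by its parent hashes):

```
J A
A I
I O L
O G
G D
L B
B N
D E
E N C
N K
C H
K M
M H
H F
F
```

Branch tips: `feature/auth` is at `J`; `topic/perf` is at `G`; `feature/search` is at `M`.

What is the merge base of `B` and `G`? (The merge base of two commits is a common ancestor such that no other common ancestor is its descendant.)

N

Ancestors of B: {B, F, H, K, M, N}.
Ancestors of G: {C, D, E, F, G, H, K, M, N}.
Common ancestors: {F, H, K, M, N}.
Among these, N is not an ancestor of any other common ancestor — it is the merge base.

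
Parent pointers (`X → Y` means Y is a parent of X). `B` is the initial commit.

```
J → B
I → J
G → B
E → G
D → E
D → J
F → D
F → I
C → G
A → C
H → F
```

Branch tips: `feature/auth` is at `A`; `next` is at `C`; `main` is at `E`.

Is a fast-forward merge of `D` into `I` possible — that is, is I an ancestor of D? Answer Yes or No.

No

A fast-forward from I to D is possible iff I is an ancestor of D.
Ancestors of D: {B, D, E, G, J}.
I is not among them, so fast-forward is not possible.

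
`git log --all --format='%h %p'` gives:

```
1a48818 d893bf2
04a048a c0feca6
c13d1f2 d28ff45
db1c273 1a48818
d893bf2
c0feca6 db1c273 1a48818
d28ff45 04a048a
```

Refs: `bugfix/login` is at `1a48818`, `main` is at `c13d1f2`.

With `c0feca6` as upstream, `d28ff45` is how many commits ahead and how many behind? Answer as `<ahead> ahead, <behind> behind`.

Reachable from d28ff45: {04a048a, 1a48818, c0feca6, d28ff45, d893bf2, db1c273}.
Reachable from c0feca6: {1a48818, c0feca6, d893bf2, db1c273}.
Only in d28ff45's history (ahead): {04a048a, d28ff45} — 2.
Only in c0feca6's history (behind): {} — 0.

2 ahead, 0 behind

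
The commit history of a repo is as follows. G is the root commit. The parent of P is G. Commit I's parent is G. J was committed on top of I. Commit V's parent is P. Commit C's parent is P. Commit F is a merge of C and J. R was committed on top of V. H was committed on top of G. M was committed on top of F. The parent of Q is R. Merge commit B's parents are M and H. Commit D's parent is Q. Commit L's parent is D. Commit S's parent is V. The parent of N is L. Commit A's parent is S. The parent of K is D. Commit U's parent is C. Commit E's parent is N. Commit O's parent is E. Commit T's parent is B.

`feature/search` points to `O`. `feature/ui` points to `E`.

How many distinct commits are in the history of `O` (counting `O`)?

Walking parent pointers from O: reachable set = {D, E, G, L, N, O, P, Q, R, V}.
That is 10 commits.

10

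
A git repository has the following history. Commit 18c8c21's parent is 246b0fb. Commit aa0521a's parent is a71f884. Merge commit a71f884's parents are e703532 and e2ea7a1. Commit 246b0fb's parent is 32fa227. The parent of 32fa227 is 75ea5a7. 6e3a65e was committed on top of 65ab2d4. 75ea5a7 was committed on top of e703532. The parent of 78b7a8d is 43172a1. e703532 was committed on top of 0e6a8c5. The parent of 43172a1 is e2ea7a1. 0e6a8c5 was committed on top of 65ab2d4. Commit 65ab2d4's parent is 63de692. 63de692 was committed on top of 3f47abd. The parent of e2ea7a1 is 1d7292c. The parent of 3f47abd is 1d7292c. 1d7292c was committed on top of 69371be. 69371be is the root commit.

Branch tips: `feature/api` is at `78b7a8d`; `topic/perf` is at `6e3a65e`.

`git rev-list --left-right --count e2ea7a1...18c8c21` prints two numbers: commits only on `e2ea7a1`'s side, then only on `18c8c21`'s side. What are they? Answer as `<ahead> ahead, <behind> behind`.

1 ahead, 9 behind

Reachable from e2ea7a1: {1d7292c, 69371be, e2ea7a1}.
Reachable from 18c8c21: {0e6a8c5, 18c8c21, 1d7292c, 246b0fb, 32fa227, 3f47abd, 63de692, 65ab2d4, 69371be, 75ea5a7, e703532}.
Only in e2ea7a1's history (ahead): {e2ea7a1} — 1.
Only in 18c8c21's history (behind): {0e6a8c5, 18c8c21, 246b0fb, 32fa227, 3f47abd, 63de692, 65ab2d4, 75ea5a7, e703532} — 9.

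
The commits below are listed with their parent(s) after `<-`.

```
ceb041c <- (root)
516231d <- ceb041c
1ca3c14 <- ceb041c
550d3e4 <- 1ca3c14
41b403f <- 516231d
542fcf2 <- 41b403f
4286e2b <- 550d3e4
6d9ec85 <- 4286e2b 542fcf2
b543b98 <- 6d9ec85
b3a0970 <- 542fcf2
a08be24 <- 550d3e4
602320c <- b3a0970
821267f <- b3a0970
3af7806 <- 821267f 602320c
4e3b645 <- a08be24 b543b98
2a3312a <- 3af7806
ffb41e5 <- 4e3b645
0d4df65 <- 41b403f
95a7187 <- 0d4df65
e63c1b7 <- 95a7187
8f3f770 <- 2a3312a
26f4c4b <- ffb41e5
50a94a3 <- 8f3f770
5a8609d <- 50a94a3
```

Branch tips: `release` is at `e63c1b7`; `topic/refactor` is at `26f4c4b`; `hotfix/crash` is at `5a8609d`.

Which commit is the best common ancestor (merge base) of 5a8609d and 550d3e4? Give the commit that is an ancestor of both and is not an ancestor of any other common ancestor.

Ancestors of 5a8609d: {2a3312a, 3af7806, 41b403f, 50a94a3, 516231d, 542fcf2, 5a8609d, 602320c, 821267f, 8f3f770, b3a0970, ceb041c}.
Ancestors of 550d3e4: {1ca3c14, 550d3e4, ceb041c}.
Common ancestors: {ceb041c}.
The only common ancestor is ceb041c, so it is the merge base.

ceb041c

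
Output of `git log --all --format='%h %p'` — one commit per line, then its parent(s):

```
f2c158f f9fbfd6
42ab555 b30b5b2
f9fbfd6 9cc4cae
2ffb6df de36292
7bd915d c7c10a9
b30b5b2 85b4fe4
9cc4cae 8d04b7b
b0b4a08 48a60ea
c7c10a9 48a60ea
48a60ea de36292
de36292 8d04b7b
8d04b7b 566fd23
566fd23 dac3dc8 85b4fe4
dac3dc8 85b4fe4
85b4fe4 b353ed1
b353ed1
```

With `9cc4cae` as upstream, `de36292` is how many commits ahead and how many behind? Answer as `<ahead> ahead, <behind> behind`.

1 ahead, 1 behind

Reachable from de36292: {566fd23, 85b4fe4, 8d04b7b, b353ed1, dac3dc8, de36292}.
Reachable from 9cc4cae: {566fd23, 85b4fe4, 8d04b7b, 9cc4cae, b353ed1, dac3dc8}.
Only in de36292's history (ahead): {de36292} — 1.
Only in 9cc4cae's history (behind): {9cc4cae} — 1.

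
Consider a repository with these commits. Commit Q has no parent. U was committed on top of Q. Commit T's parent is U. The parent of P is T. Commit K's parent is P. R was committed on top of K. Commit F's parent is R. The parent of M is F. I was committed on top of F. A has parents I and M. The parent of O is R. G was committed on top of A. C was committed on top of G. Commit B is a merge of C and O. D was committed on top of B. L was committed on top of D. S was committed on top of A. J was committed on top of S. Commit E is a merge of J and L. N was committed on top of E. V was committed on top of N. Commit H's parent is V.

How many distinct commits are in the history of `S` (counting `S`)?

Walking parent pointers from S: reachable set = {A, F, I, K, M, P, Q, R, S, T, U}.
That is 11 commits.

11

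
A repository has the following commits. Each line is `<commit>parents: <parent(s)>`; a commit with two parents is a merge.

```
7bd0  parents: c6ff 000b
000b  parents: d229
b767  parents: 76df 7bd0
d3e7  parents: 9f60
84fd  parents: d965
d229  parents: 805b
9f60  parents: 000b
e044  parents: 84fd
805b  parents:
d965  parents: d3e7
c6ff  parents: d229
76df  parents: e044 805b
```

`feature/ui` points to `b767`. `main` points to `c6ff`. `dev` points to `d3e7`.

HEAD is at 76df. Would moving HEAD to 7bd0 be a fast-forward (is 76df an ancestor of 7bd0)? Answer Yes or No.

A fast-forward from 76df to 7bd0 is possible iff 76df is an ancestor of 7bd0.
Ancestors of 7bd0: {000b, 7bd0, 805b, c6ff, d229}.
76df is not among them, so fast-forward is not possible.

No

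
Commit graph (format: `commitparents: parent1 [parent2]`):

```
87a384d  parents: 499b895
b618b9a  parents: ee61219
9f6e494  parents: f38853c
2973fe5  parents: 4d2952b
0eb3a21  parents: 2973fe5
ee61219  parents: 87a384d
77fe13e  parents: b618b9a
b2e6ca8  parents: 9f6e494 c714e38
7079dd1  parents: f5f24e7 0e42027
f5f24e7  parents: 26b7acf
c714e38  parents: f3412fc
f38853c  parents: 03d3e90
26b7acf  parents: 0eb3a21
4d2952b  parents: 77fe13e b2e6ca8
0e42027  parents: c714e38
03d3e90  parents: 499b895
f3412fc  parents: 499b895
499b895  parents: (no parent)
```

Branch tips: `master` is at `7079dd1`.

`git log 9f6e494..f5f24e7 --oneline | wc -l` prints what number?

12

Reachable from f5f24e7: {03d3e90, 0eb3a21, 26b7acf, 2973fe5, 499b895, 4d2952b, 77fe13e, 87a384d, 9f6e494, b2e6ca8, b618b9a, c714e38, ee61219, f3412fc, f38853c, f5f24e7}.
Reachable from 9f6e494: {03d3e90, 499b895, 9f6e494, f38853c}.
In f5f24e7's history but not 9f6e494's: {0eb3a21, 26b7acf, 2973fe5, 4d2952b, 77fe13e, 87a384d, b2e6ca8, b618b9a, c714e38, ee61219, f3412fc, f5f24e7} — 12 commits.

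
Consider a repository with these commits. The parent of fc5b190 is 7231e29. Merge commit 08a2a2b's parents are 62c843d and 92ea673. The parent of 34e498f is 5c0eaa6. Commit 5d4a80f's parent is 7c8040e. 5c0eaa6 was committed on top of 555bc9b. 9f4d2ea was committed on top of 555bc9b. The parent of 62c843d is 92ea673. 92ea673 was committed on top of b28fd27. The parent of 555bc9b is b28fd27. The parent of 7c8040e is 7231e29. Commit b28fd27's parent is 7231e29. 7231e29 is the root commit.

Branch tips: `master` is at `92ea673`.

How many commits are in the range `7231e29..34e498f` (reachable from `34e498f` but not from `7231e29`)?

Reachable from 34e498f: {34e498f, 555bc9b, 5c0eaa6, 7231e29, b28fd27}.
Reachable from 7231e29: {7231e29}.
In 34e498f's history but not 7231e29's: {34e498f, 555bc9b, 5c0eaa6, b28fd27} — 4 commits.

4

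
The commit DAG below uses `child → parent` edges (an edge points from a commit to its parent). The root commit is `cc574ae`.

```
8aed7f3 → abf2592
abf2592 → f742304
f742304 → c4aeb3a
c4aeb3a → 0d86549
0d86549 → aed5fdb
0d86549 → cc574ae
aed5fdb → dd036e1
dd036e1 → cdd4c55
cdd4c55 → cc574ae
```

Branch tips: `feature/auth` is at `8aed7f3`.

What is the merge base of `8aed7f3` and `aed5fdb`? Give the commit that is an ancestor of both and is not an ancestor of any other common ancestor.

aed5fdb

Ancestors of 8aed7f3: {0d86549, 8aed7f3, abf2592, aed5fdb, c4aeb3a, cc574ae, cdd4c55, dd036e1, f742304}.
Ancestors of aed5fdb: {aed5fdb, cc574ae, cdd4c55, dd036e1}.
Common ancestors: {aed5fdb, cc574ae, cdd4c55, dd036e1}.
Among these, aed5fdb is not an ancestor of any other common ancestor — it is the merge base.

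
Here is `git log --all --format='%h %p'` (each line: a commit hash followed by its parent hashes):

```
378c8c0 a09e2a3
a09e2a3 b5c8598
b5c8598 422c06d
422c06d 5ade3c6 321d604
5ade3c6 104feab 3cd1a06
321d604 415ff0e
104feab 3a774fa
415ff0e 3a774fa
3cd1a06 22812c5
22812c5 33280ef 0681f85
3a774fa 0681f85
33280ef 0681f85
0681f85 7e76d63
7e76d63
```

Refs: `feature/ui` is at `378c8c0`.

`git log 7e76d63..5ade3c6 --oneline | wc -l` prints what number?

7

Reachable from 5ade3c6: {0681f85, 104feab, 22812c5, 33280ef, 3a774fa, 3cd1a06, 5ade3c6, 7e76d63}.
Reachable from 7e76d63: {7e76d63}.
In 5ade3c6's history but not 7e76d63's: {0681f85, 104feab, 22812c5, 33280ef, 3a774fa, 3cd1a06, 5ade3c6} — 7 commits.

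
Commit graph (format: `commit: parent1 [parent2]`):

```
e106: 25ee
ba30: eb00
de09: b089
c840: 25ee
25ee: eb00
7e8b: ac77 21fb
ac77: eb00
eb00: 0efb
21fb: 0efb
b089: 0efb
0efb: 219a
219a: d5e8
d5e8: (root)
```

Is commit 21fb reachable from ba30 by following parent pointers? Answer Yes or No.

Ancestors of ba30: {0efb, 219a, ba30, d5e8, eb00}.
21fb is not in that set, so it is not an ancestor of ba30.

No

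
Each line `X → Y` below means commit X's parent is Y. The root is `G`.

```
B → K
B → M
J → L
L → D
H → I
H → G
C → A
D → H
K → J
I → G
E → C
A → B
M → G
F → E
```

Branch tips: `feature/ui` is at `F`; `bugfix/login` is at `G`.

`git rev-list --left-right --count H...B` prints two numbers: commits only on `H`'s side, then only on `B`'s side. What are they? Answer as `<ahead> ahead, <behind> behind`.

Reachable from H: {G, H, I}.
Reachable from B: {B, D, G, H, I, J, K, L, M}.
Only in H's history (ahead): {} — 0.
Only in B's history (behind): {B, D, J, K, L, M} — 6.

0 ahead, 6 behind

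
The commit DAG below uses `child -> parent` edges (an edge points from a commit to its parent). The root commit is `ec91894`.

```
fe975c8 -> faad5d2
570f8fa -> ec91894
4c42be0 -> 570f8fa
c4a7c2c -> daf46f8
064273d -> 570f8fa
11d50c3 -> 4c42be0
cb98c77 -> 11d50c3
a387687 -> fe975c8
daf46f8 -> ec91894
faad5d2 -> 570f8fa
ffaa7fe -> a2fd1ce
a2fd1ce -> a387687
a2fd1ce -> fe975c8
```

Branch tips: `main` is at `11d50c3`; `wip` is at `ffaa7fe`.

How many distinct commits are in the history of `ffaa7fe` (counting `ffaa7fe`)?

7

Walking parent pointers from ffaa7fe: reachable set = {570f8fa, a2fd1ce, a387687, ec91894, faad5d2, fe975c8, ffaa7fe}.
That is 7 commits.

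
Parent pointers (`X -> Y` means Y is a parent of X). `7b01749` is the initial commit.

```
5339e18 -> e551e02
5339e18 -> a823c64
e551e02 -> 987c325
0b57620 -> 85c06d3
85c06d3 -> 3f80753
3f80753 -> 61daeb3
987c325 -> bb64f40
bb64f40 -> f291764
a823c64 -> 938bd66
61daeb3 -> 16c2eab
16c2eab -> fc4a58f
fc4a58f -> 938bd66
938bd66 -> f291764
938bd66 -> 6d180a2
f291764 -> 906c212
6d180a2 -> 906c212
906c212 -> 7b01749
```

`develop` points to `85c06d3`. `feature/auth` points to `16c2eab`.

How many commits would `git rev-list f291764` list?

Walking parent pointers from f291764: reachable set = {7b01749, 906c212, f291764}.
That is 3 commits.

3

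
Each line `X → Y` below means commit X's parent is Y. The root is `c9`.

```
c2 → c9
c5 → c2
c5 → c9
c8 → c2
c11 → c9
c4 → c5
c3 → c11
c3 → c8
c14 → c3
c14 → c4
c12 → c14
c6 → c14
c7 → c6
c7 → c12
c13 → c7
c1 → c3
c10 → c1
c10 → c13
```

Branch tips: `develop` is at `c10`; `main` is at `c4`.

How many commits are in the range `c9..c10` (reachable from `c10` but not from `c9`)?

Reachable from c10: {c1, c10, c11, c12, c13, c14, c2, c3, c4, c5, c6, c7, c8, c9}.
Reachable from c9: {c9}.
In c10's history but not c9's: {c1, c10, c11, c12, c13, c14, c2, c3, c4, c5, c6, c7, c8} — 13 commits.

13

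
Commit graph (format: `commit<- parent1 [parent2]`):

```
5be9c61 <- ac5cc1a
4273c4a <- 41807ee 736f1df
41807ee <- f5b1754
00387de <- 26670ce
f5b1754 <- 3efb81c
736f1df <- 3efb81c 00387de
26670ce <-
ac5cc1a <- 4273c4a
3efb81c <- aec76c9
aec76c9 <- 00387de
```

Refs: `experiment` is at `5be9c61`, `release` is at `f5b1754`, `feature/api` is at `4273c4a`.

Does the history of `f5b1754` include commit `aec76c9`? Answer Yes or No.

Yes

Ancestors of f5b1754 (commits reachable by following parents): {00387de, 26670ce, 3efb81c, aec76c9, f5b1754}.
aec76c9 is in that set, so it is an ancestor of f5b1754.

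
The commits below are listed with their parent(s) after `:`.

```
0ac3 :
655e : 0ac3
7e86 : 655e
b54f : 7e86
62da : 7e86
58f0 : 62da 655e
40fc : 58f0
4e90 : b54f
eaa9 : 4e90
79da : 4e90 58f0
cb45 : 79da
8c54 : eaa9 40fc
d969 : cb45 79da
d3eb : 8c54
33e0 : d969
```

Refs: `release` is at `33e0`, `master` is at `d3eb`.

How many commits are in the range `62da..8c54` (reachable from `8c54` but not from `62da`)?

Reachable from 8c54: {0ac3, 40fc, 4e90, 58f0, 62da, 655e, 7e86, 8c54, b54f, eaa9}.
Reachable from 62da: {0ac3, 62da, 655e, 7e86}.
In 8c54's history but not 62da's: {40fc, 4e90, 58f0, 8c54, b54f, eaa9} — 6 commits.

6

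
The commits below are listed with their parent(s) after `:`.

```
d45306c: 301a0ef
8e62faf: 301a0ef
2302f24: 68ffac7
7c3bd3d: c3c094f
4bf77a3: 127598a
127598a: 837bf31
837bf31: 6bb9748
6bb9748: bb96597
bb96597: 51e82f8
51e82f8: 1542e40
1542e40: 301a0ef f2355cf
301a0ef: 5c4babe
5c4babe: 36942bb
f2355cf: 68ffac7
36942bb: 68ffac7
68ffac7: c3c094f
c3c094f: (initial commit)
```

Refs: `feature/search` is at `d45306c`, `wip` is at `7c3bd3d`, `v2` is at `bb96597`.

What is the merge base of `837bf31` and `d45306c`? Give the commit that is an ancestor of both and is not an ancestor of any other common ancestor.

301a0ef

Ancestors of 837bf31: {1542e40, 301a0ef, 36942bb, 51e82f8, 5c4babe, 68ffac7, 6bb9748, 837bf31, bb96597, c3c094f, f2355cf}.
Ancestors of d45306c: {301a0ef, 36942bb, 5c4babe, 68ffac7, c3c094f, d45306c}.
Common ancestors: {301a0ef, 36942bb, 5c4babe, 68ffac7, c3c094f}.
Among these, 301a0ef is not an ancestor of any other common ancestor — it is the merge base.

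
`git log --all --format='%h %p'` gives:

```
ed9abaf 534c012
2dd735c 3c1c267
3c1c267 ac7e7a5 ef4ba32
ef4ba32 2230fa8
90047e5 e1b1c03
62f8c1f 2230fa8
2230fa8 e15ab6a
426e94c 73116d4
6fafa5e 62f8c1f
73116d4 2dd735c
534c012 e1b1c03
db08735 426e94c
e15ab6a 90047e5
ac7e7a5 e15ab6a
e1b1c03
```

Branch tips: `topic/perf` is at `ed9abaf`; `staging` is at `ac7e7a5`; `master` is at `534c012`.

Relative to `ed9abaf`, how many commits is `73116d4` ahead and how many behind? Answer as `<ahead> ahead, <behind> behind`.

8 ahead, 2 behind

Reachable from 73116d4: {2230fa8, 2dd735c, 3c1c267, 73116d4, 90047e5, ac7e7a5, e15ab6a, e1b1c03, ef4ba32}.
Reachable from ed9abaf: {534c012, e1b1c03, ed9abaf}.
Only in 73116d4's history (ahead): {2230fa8, 2dd735c, 3c1c267, 73116d4, 90047e5, ac7e7a5, e15ab6a, ef4ba32} — 8.
Only in ed9abaf's history (behind): {534c012, ed9abaf} — 2.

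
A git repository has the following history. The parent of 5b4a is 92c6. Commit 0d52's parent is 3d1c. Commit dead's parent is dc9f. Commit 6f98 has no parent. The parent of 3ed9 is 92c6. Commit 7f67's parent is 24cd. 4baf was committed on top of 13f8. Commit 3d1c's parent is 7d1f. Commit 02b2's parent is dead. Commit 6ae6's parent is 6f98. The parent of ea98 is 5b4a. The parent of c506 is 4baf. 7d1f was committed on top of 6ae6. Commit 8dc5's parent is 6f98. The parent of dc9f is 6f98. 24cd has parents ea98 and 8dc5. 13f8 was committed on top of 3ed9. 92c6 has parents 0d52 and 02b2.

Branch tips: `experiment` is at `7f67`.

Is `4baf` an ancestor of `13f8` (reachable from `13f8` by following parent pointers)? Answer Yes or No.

No

Ancestors of 13f8: {02b2, 0d52, 13f8, 3d1c, 3ed9, 6ae6, 6f98, 7d1f, 92c6, dc9f, dead}.
4baf is not in that set, so it is not an ancestor of 13f8.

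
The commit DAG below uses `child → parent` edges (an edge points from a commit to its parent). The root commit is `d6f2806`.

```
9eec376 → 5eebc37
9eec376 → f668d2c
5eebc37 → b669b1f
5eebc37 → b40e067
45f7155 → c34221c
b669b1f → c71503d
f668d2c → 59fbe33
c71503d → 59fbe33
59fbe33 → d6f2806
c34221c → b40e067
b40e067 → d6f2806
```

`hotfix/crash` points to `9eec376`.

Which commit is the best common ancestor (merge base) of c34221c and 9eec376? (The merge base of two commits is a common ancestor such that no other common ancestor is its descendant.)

b40e067

Ancestors of c34221c: {b40e067, c34221c, d6f2806}.
Ancestors of 9eec376: {59fbe33, 5eebc37, 9eec376, b40e067, b669b1f, c71503d, d6f2806, f668d2c}.
Common ancestors: {b40e067, d6f2806}.
Among these, b40e067 is not an ancestor of any other common ancestor — it is the merge base.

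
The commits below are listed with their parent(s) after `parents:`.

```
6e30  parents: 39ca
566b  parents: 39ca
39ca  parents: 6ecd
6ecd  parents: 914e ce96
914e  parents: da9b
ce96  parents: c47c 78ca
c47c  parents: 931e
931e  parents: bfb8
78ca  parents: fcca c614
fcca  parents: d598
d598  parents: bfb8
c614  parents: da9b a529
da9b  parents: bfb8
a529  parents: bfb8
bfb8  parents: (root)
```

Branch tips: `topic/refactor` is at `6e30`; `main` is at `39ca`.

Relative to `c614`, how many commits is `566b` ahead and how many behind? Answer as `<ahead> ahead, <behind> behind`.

Reachable from 566b: {39ca, 566b, 6ecd, 78ca, 914e, 931e, a529, bfb8, c47c, c614, ce96, d598, da9b, fcca}.
Reachable from c614: {a529, bfb8, c614, da9b}.
Only in 566b's history (ahead): {39ca, 566b, 6ecd, 78ca, 914e, 931e, c47c, ce96, d598, fcca} — 10.
Only in c614's history (behind): {} — 0.

10 ahead, 0 behind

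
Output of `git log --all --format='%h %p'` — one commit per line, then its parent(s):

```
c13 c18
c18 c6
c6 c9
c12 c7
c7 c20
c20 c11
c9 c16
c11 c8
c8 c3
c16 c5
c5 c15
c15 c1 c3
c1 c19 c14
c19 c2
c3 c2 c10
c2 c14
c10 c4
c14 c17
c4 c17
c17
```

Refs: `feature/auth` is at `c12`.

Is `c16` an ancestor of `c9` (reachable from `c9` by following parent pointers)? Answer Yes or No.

Yes

Ancestors of c9 (commits reachable by following parents): {c1, c10, c14, c15, c16, c17, c19, c2, c3, c4, c5, c9}.
c16 is in that set, so it is an ancestor of c9.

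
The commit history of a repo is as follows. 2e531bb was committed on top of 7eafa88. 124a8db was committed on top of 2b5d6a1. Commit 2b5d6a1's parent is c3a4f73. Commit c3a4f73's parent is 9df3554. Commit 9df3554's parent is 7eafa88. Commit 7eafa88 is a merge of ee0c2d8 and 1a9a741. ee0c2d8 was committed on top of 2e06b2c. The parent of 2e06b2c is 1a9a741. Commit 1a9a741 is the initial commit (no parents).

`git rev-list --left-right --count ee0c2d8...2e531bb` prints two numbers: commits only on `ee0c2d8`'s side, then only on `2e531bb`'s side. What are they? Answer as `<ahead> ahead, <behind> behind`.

Reachable from ee0c2d8: {1a9a741, 2e06b2c, ee0c2d8}.
Reachable from 2e531bb: {1a9a741, 2e06b2c, 2e531bb, 7eafa88, ee0c2d8}.
Only in ee0c2d8's history (ahead): {} — 0.
Only in 2e531bb's history (behind): {2e531bb, 7eafa88} — 2.

0 ahead, 2 behind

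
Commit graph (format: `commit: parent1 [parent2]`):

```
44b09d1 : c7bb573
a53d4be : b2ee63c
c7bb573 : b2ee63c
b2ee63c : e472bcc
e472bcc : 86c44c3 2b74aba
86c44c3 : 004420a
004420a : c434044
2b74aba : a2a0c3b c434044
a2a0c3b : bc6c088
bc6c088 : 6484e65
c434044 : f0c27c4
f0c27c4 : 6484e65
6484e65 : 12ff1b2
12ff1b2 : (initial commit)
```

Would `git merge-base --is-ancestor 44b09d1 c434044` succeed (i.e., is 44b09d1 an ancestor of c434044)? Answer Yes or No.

No

Ancestors of c434044: {12ff1b2, 6484e65, c434044, f0c27c4}.
44b09d1 is not in that set, so it is not an ancestor of c434044.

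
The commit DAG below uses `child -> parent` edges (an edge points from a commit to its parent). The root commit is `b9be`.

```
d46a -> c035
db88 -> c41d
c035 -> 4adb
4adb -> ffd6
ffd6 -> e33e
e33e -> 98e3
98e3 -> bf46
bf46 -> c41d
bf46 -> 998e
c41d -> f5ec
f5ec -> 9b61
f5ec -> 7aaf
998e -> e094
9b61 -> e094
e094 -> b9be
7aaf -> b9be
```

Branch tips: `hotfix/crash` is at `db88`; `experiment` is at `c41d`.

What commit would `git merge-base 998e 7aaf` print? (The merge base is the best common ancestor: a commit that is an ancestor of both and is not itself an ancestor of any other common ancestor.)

b9be

Ancestors of 998e: {998e, b9be, e094}.
Ancestors of 7aaf: {7aaf, b9be}.
Common ancestors: {b9be}.
The only common ancestor is b9be, so it is the merge base.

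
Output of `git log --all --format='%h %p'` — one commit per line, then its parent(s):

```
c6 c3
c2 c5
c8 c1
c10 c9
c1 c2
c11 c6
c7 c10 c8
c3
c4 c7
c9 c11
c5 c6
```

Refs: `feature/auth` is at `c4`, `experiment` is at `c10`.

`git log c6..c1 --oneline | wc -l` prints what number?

Reachable from c1: {c1, c2, c3, c5, c6}.
Reachable from c6: {c3, c6}.
In c1's history but not c6's: {c1, c2, c5} — 3 commits.

3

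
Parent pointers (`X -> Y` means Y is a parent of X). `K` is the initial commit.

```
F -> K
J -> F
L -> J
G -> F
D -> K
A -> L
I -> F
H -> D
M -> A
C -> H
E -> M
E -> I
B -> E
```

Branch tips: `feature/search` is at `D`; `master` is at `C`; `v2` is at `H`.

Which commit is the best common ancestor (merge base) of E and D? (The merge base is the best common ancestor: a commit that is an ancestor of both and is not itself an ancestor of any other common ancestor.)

K

Ancestors of E: {A, E, F, I, J, K, L, M}.
Ancestors of D: {D, K}.
Common ancestors: {K}.
The only common ancestor is K, so it is the merge base.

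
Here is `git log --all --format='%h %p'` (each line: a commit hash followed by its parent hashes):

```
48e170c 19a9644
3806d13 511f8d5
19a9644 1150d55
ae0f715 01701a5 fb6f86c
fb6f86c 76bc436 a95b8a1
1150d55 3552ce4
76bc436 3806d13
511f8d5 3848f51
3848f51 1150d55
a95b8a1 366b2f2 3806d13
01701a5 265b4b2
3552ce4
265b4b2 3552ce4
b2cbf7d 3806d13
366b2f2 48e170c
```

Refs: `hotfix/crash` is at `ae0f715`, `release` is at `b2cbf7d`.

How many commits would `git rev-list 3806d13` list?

5

Walking parent pointers from 3806d13: reachable set = {1150d55, 3552ce4, 3806d13, 3848f51, 511f8d5}.
That is 5 commits.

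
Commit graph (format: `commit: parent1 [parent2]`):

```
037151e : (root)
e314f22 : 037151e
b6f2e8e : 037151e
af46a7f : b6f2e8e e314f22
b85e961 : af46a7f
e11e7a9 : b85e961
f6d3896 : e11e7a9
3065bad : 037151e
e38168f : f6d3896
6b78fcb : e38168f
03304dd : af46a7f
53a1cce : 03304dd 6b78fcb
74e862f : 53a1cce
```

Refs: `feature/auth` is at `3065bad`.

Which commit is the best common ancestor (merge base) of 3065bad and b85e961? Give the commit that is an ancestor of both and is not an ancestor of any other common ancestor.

Ancestors of 3065bad: {037151e, 3065bad}.
Ancestors of b85e961: {037151e, af46a7f, b6f2e8e, b85e961, e314f22}.
Common ancestors: {037151e}.
The only common ancestor is 037151e, so it is the merge base.

037151e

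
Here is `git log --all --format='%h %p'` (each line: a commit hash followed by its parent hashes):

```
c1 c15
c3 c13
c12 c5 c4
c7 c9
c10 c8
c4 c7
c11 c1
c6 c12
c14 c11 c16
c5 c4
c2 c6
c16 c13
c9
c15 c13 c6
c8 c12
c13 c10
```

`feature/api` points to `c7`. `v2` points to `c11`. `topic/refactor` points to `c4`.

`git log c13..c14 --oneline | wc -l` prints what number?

Reachable from c14: {c1, c10, c11, c12, c13, c14, c15, c16, c4, c5, c6, c7, c8, c9}.
Reachable from c13: {c10, c12, c13, c4, c5, c7, c8, c9}.
In c14's history but not c13's: {c1, c11, c14, c15, c16, c6} — 6 commits.

6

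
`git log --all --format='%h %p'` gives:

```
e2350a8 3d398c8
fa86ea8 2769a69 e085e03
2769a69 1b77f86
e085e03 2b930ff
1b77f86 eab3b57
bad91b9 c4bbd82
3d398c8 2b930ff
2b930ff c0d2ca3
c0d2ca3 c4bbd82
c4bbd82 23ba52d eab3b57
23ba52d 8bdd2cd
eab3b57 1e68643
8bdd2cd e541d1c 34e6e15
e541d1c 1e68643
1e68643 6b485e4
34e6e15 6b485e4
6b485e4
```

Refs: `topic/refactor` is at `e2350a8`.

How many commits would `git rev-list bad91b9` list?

9

Walking parent pointers from bad91b9: reachable set = {1e68643, 23ba52d, 34e6e15, 6b485e4, 8bdd2cd, bad91b9, c4bbd82, e541d1c, eab3b57}.
That is 9 commits.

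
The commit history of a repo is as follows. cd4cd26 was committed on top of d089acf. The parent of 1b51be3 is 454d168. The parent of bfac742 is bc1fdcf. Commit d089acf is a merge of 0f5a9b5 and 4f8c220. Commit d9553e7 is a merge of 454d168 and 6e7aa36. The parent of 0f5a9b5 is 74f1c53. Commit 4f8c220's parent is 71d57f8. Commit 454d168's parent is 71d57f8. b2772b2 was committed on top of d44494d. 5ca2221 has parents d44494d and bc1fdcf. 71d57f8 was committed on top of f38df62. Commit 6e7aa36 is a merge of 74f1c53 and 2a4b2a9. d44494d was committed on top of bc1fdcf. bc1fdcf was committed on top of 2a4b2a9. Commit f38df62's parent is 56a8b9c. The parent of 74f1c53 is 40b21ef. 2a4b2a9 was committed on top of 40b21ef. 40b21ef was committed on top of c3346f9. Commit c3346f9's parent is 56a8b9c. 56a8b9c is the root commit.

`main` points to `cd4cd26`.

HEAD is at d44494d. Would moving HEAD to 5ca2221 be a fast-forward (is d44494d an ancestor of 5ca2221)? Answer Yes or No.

A fast-forward from d44494d to 5ca2221 is possible iff d44494d is an ancestor of 5ca2221.
Ancestors of 5ca2221: {2a4b2a9, 40b21ef, 56a8b9c, 5ca2221, bc1fdcf, c3346f9, d44494d}.
d44494d is among them, so fast-forward is possible.

Yes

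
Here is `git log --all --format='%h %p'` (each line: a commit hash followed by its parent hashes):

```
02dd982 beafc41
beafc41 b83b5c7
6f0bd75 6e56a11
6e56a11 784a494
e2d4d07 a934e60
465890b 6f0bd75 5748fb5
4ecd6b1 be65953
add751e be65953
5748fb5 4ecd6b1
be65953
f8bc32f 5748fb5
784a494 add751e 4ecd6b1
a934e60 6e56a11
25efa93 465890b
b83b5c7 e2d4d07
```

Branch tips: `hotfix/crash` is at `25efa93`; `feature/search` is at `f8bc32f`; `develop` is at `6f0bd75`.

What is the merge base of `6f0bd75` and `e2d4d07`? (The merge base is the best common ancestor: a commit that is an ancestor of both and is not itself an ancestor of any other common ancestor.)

Ancestors of 6f0bd75: {4ecd6b1, 6e56a11, 6f0bd75, 784a494, add751e, be65953}.
Ancestors of e2d4d07: {4ecd6b1, 6e56a11, 784a494, a934e60, add751e, be65953, e2d4d07}.
Common ancestors: {4ecd6b1, 6e56a11, 784a494, add751e, be65953}.
Among these, 6e56a11 is not an ancestor of any other common ancestor — it is the merge base.

6e56a11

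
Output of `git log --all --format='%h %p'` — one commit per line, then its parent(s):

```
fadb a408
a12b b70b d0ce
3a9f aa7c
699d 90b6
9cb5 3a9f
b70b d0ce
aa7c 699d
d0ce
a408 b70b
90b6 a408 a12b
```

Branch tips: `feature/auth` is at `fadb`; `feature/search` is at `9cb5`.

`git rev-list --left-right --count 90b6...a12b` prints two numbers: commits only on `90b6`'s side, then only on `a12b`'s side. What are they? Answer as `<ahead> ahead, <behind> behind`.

2 ahead, 0 behind

Reachable from 90b6: {90b6, a12b, a408, b70b, d0ce}.
Reachable from a12b: {a12b, b70b, d0ce}.
Only in 90b6's history (ahead): {90b6, a408} — 2.
Only in a12b's history (behind): {} — 0.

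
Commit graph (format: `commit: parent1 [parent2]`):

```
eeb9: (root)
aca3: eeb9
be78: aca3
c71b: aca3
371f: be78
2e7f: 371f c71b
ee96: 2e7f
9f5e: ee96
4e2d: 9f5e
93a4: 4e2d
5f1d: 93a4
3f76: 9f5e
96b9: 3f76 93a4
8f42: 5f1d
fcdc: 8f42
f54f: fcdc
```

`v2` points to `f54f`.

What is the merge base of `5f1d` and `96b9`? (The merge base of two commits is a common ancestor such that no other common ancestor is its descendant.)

93a4

Ancestors of 5f1d: {2e7f, 371f, 4e2d, 5f1d, 93a4, 9f5e, aca3, be78, c71b, ee96, eeb9}.
Ancestors of 96b9: {2e7f, 371f, 3f76, 4e2d, 93a4, 96b9, 9f5e, aca3, be78, c71b, ee96, eeb9}.
Common ancestors: {2e7f, 371f, 4e2d, 93a4, 9f5e, aca3, be78, c71b, ee96, eeb9}.
Among these, 93a4 is not an ancestor of any other common ancestor — it is the merge base.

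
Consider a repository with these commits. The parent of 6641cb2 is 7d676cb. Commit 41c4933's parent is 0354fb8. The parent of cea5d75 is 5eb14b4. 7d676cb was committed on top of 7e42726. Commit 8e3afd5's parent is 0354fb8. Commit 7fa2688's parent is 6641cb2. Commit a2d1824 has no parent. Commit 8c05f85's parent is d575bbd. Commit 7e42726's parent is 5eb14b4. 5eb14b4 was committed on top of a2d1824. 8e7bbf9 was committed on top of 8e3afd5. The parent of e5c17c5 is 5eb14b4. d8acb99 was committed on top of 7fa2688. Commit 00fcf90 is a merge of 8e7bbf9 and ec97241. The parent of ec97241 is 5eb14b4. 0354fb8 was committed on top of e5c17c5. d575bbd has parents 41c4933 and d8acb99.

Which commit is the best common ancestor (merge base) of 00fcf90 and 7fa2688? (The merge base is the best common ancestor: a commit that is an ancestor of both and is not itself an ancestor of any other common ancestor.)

5eb14b4

Ancestors of 00fcf90: {00fcf90, 0354fb8, 5eb14b4, 8e3afd5, 8e7bbf9, a2d1824, e5c17c5, ec97241}.
Ancestors of 7fa2688: {5eb14b4, 6641cb2, 7d676cb, 7e42726, 7fa2688, a2d1824}.
Common ancestors: {5eb14b4, a2d1824}.
Among these, 5eb14b4 is not an ancestor of any other common ancestor — it is the merge base.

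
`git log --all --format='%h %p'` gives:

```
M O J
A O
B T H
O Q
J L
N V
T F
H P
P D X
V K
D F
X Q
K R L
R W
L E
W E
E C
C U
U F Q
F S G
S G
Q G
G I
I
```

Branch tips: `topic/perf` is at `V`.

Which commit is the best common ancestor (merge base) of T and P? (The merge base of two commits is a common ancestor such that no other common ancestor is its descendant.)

Ancestors of T: {F, G, I, S, T}.
Ancestors of P: {D, F, G, I, P, Q, S, X}.
Common ancestors: {F, G, I, S}.
Among these, F is not an ancestor of any other common ancestor — it is the merge base.

F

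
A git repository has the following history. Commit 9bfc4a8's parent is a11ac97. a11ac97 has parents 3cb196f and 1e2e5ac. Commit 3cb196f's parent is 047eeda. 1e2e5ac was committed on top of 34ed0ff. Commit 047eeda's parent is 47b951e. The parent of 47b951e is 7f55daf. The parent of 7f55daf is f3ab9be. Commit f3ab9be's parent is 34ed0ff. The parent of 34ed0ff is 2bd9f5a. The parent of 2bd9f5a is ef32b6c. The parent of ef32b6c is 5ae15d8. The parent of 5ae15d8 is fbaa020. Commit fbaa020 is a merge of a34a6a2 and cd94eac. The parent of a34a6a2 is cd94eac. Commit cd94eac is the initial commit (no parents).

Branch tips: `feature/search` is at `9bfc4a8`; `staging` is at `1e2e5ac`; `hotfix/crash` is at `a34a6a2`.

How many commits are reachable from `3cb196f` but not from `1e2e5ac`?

Reachable from 3cb196f: {047eeda, 2bd9f5a, 34ed0ff, 3cb196f, 47b951e, 5ae15d8, 7f55daf, a34a6a2, cd94eac, ef32b6c, f3ab9be, fbaa020}.
Reachable from 1e2e5ac: {1e2e5ac, 2bd9f5a, 34ed0ff, 5ae15d8, a34a6a2, cd94eac, ef32b6c, fbaa020}.
In 3cb196f's history but not 1e2e5ac's: {047eeda, 3cb196f, 47b951e, 7f55daf, f3ab9be} — 5 commits.

5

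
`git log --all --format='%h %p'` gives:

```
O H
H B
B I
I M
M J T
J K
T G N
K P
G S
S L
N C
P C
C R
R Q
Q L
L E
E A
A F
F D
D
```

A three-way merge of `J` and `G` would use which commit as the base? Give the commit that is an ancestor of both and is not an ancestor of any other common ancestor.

L

Ancestors of J: {A, C, D, E, F, J, K, L, P, Q, R}.
Ancestors of G: {A, D, E, F, G, L, S}.
Common ancestors: {A, D, E, F, L}.
Among these, L is not an ancestor of any other common ancestor — it is the merge base.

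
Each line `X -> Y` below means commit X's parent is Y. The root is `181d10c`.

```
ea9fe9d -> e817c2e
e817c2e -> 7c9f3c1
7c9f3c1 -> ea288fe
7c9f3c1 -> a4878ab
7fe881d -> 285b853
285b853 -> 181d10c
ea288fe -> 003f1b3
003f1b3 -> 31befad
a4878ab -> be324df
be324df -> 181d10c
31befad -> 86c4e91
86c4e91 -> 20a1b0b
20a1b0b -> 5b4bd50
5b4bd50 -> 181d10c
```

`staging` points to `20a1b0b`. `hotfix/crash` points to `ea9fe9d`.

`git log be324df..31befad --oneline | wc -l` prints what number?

Reachable from 31befad: {181d10c, 20a1b0b, 31befad, 5b4bd50, 86c4e91}.
Reachable from be324df: {181d10c, be324df}.
In 31befad's history but not be324df's: {20a1b0b, 31befad, 5b4bd50, 86c4e91} — 4 commits.

4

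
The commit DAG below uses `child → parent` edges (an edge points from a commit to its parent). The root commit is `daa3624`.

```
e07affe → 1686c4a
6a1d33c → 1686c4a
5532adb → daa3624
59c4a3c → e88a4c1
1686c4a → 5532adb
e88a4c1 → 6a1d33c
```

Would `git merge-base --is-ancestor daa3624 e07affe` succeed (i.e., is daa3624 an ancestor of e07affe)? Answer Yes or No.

Ancestors of e07affe (commits reachable by following parents): {1686c4a, 5532adb, daa3624, e07affe}.
daa3624 is in that set, so it is an ancestor of e07affe.

Yes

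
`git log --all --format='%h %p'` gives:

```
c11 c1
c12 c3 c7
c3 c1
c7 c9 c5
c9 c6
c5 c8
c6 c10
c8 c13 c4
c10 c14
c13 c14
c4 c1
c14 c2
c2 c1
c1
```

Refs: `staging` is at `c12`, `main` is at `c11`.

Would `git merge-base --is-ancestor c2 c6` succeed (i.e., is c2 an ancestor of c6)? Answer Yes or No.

Yes

Ancestors of c6 (commits reachable by following parents): {c1, c10, c14, c2, c6}.
c2 is in that set, so it is an ancestor of c6.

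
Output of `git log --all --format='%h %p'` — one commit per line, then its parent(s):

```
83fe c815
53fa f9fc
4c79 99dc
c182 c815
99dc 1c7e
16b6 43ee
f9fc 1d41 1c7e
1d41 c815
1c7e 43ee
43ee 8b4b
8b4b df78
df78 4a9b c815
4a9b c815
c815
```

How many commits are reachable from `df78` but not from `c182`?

Reachable from df78: {4a9b, c815, df78}.
Reachable from c182: {c182, c815}.
In df78's history but not c182's: {4a9b, df78} — 2 commits.

2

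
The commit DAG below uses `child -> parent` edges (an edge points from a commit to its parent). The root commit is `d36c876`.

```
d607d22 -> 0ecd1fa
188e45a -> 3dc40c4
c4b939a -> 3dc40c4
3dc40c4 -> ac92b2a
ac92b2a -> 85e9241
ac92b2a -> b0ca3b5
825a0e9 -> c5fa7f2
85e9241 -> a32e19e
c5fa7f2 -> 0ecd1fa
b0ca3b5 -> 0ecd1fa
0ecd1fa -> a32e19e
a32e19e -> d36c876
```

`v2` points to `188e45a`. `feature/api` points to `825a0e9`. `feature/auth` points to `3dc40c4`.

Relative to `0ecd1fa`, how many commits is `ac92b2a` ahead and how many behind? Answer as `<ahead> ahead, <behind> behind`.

Reachable from ac92b2a: {0ecd1fa, 85e9241, a32e19e, ac92b2a, b0ca3b5, d36c876}.
Reachable from 0ecd1fa: {0ecd1fa, a32e19e, d36c876}.
Only in ac92b2a's history (ahead): {85e9241, ac92b2a, b0ca3b5} — 3.
Only in 0ecd1fa's history (behind): {} — 0.

3 ahead, 0 behind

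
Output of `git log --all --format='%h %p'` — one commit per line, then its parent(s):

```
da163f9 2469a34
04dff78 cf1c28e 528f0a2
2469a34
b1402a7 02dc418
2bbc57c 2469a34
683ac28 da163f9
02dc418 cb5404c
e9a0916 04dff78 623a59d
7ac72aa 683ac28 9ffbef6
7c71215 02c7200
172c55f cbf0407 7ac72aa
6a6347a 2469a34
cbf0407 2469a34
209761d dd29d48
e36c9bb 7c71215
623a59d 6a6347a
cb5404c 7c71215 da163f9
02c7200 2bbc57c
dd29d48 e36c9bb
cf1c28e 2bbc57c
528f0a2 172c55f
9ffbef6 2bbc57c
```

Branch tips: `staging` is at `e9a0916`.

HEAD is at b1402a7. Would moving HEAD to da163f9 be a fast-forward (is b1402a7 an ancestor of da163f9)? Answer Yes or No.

A fast-forward from b1402a7 to da163f9 is possible iff b1402a7 is an ancestor of da163f9.
Ancestors of da163f9: {2469a34, da163f9}.
b1402a7 is not among them, so fast-forward is not possible.

No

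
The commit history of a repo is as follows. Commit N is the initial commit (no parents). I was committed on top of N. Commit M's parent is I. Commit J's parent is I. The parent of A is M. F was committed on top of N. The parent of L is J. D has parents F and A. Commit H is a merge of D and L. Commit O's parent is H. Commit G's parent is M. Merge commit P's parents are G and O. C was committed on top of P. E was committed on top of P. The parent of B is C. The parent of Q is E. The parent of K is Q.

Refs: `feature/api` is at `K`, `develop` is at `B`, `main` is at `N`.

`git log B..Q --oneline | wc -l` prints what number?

Reachable from Q: {A, D, E, F, G, H, I, J, L, M, N, O, P, Q}.
Reachable from B: {A, B, C, D, F, G, H, I, J, L, M, N, O, P}.
In Q's history but not B's: {E, Q} — 2 commits.

2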